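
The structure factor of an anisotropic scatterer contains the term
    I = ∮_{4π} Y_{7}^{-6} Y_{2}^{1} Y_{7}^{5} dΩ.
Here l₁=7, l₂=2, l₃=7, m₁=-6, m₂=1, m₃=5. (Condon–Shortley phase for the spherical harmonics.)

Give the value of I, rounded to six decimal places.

0.196071

m-sum 0 ✓  L=16 even ✓  5≤7≤9 ✓
Π(2lᵢ+1) = 15×5×15 = 1125
triangle coeff Δ(7,2,7) = 1/185640
Σ_t [0,2]: t=0:+1/2419200 t=1:−1/518400 t=2:+1/2419200 = -1/907200
(3j)²=56/3315 [(7 2 7; 0 0 0)], sign=+1
Σ_t [1,2]: t=1:−1/958003200 t=2:+1/79833600 = 1/87091200
(3j)²=121/4760 [(7 2 7; -6 1 5)], sign=+1
⇒ 4πI² = 1815/3757
I = (+1)√(1815/3757/(4π)) = 0.19607074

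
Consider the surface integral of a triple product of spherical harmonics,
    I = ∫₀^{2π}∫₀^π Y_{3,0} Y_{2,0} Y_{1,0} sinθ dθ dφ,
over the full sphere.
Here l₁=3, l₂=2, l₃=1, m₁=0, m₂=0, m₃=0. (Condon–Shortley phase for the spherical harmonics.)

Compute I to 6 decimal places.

Rules hold: Σm=0, L=6 even, 1≤1≤5.
N = 7·5·3 = 105
Δ = 4!·2!·0!/7! = 1/105
Racah Σ t=2..2: t=2:+1/4 = 1/4
⇒ 3j(3 2 1; 0 0 0)² = 3/35, sgn -1
(m-triple is (0,0,0) — same symbol as above.)
4πI² = N·(3j₀)²·(3jₘ)² = 27/35
I = +1·√(0.771429/4π) = 0.24776670

0.247767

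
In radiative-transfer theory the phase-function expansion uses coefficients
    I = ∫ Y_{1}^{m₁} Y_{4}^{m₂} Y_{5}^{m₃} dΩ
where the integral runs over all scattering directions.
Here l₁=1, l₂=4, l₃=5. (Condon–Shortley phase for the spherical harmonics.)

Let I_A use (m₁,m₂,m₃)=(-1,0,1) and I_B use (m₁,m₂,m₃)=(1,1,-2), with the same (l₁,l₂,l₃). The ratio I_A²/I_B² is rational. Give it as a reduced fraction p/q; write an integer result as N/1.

5/7

Shared (l₁,l₂,l₃)=(1,4,5): N and (l;000)² cancel in I_A²/I_B².
A: Δ = 0!·2!·8!/11! = 1/495; Racah Σ t=0..0: t=0:+1/1152 = 1/1152; ⇒ 3j(1 4 5; -1 0 1)² = 1/33, sgn +1
B: Δ = 0!·2!·8!/11! = 1/495; Racah Σ t=0..0: t=0:+1/1440 = 1/1440; ⇒ 3j(1 4 5; 1 1 -2)² = 7/165, sgn -1
I_A²/I_B² = (1/33)/(7/165) = 5/7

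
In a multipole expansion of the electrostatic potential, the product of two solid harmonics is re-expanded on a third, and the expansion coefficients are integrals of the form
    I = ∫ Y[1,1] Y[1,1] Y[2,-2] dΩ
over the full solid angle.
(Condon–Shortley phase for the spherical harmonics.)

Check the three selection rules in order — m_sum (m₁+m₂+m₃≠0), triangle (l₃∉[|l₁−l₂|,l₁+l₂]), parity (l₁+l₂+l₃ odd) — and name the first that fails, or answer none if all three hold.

Σmᵢ = 0  ✓
l₃∈[|l₁−l₂|,l₁+l₂]=[0,2], have l₃=2  ✓
Σlᵢ = 4 ⇒ even  ✓

none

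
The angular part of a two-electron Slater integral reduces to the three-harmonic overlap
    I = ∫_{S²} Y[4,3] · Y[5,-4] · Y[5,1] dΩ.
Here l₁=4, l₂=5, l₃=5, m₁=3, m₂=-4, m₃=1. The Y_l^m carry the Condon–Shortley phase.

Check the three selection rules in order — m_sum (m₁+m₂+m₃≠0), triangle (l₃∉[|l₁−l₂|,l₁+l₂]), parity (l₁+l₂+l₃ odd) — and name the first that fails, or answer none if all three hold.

azimuthal sum: 3 − 4 + 1 = 0  ✓
1 ≤ 5 ≤ 9 (triangle on l)  ✓
L = 4 + 5 + 5 = 14 (even)  ✓

none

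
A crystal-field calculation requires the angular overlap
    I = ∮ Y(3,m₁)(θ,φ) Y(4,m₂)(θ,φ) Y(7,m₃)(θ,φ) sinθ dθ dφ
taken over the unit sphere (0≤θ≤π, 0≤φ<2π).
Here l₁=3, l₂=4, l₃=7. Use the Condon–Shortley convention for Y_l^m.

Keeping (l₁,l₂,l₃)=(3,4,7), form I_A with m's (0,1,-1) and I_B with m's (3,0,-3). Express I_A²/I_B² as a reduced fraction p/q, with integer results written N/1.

16/3

l's match ⇒ only the (l;m) 3-j factors differ between A and B.
A: triangle coeff Δ(3,4,7) = 1/45045; Σ_t [0,0]: t=0:+1/25920 = 1/25920; (3j)²=32/1287 [(3 4 7; 0 1 -1)], sign=+1
B: triangle coeff Δ(3,4,7) = 1/45045; Σ_t [0,0]: t=0:+1/414720 = 1/414720; (3j)²=2/429 [(3 4 7; 3 0 -3)], sign=+1
I_A²/I_B² = (32/1287)/(2/429) = 16/3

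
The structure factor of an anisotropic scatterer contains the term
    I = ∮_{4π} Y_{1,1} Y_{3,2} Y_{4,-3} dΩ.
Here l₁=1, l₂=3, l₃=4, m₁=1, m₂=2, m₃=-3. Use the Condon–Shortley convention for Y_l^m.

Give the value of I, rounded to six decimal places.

-0.282095

Rules hold: Σm=0, L=8 even, 2≤4≤4.
N = 3·7·9 = 189
Δ = 0!·2!·6!/9! = 1/252
Racah Σ t=0..0: t=0:+1/36 = 1/36
⇒ 3j(1 3 4; 0 0 0)² = 4/63, sgn +1
Racah Σ t=0..0: t=0:+1/240 = 1/240
⇒ 3j(1 3 4; 1 2 -3)² = 1/12, sgn -1
4πI² = N·(3j₀)²·(3jₘ)² = 1/1
I = -1·√(1/4π) = -0.28209479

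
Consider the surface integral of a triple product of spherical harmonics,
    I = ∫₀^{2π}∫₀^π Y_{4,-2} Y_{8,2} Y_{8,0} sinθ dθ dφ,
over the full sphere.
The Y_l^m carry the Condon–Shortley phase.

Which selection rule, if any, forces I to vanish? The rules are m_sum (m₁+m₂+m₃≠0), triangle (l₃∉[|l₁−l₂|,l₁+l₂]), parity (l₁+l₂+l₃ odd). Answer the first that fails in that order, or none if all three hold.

Σmᵢ = 0  ✓
l₃∈[|l₁−l₂|,l₁+l₂]=[4,12], have l₃=8  ✓
Σlᵢ = 20 ⇒ even  ✓

none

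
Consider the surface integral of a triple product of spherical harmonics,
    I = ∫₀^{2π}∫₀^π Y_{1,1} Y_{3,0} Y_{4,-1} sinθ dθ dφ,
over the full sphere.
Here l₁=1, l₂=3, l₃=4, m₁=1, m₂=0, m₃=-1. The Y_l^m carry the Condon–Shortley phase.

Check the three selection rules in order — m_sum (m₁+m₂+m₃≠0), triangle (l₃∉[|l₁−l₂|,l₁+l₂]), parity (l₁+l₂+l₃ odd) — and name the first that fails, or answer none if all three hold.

none

azimuthal sum: 1 + 0 − 1 = 0  ✓
2 ≤ 4 ≤ 4 (triangle on l)  ✓
L = 1 + 3 + 4 = 8 (even)  ✓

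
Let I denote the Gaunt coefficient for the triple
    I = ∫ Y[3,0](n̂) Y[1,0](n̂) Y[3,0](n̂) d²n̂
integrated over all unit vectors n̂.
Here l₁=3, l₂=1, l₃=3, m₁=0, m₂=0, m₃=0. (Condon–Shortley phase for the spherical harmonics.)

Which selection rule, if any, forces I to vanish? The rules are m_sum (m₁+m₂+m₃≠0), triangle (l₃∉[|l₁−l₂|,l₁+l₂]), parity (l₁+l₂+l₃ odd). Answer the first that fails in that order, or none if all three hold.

parity

azimuthal sum: 0 + 0 + 0 = 0  ✓
2 ≤ 3 ≤ 4 (triangle on l)  ✓
L = 3 + 1 + 3 = 7 (odd)  ✗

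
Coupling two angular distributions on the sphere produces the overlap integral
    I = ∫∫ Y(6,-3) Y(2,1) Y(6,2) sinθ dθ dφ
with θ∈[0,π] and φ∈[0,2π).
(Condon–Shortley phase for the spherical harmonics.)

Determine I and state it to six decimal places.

-0.140463

Checks pass: Σm=0; 14 even; l₃=6∈[4,8].
(2·6+1)(2·2+1)(2·6+1) = 845
Δ: 2! 10! 2! / 15! → 1/90090
sum: t=0:+1/69120 t=1:−1/14400 t=2:+1/69120 = -7/172800
3j²(6 2 6; 0 0 0) = Δ·Π!·Σ² = 14/715  (sign -1)
sum: t=1:−1/161280 t=2:+1/60480 = 1/96768
3j²(6 2 6; -3 1 2) = Δ·Π!·Σ² = 15/1001  (sign +1)
combine: 4πI² = 845·14/715·15/1001 = 30/121
take √, sign -1: I = -0.14046335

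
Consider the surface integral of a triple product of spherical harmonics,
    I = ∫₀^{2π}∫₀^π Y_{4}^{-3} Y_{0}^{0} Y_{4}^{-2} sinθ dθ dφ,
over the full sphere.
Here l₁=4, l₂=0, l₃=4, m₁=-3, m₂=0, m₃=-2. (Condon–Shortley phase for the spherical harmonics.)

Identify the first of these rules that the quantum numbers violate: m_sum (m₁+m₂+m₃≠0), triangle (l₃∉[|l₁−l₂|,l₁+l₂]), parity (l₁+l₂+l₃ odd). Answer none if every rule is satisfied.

m_sum

m₁+m₂+m₃ = -3 + 0 − 2 = -5  ✗
triangle: |4−0|=4 ≤ l₃=4 ≤ 4+0=4
parity: l₁+l₂+l₃ = 8 is even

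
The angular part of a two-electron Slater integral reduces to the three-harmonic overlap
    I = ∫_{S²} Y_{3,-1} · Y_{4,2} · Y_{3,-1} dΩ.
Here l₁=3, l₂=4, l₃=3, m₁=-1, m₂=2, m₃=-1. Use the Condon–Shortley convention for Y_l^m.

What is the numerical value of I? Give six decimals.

Rules hold: Σm=0, L=10 even, 1≤3≤7.
N = 7·9·7 = 441
Δ = 4!·2!·4!/11! = 1/34650
Racah Σ t=1..3: t=1:−1/72 t=2:+1/16 t=3:−1/72 = 5/144
⇒ 3j(3 4 3; 0 0 0)² = 2/77, sgn -1
Racah Σ t=2..4: t=2:+1/192 t=3:−1/36 t=4:+1/192 = -5/288
⇒ 3j(3 4 3; -1 2 -1)² = 20/693, sgn -1
4πI² = N·(3j₀)²·(3jₘ)² = 40/121
I = +1·√(0.330579/4π) = 0.16219310

0.162193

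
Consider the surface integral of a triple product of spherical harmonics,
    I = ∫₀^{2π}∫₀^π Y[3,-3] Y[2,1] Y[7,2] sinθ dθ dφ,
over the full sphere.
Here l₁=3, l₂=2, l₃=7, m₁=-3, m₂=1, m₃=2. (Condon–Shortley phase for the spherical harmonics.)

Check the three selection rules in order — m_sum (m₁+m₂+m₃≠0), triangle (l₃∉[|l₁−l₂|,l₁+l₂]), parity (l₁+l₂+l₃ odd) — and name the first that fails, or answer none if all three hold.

triangle

m₁+m₂+m₃ = -3 + 1 + 2 = 0  ✓
triangle: |3−2|=1 ≤ l₃=7 ≤ 3+2=5  ✗
parity: l₁+l₂+l₃ = 12 is even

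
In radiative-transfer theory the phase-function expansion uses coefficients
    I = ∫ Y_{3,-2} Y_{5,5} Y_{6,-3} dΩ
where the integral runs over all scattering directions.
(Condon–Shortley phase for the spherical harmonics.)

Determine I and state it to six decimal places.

Rules hold: Σm=0, L=14 even, 2≤6≤8.
N = 7·11·13 = 1001
Δ = 2!·4!·8!/15! = 1/675675
Racah Σ t=0..2: t=0:+1/8640 t=1:−1/2304 t=2:+1/8640 = -7/34560
⇒ 3j(3 5 6; 0 0 0)² = 7/429, sgn -1
Racah Σ t=2..2: t=2:+1/483840 = 1/483840
⇒ 3j(3 5 6; -2 5 -3)² = 6/1001, sgn -1
4πI² = N·(3j₀)²·(3jₘ)² = 14/143
I = +1·√(0.0979021/4π) = 0.08826552

0.088266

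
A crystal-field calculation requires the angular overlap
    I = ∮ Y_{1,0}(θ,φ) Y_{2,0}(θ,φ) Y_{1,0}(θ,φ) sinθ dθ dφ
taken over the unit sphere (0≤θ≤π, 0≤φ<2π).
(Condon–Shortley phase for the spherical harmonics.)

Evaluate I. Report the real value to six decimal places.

Rules hold: Σm=0, L=4 even, 1≤1≤3.
N = 3·5·3 = 45
Δ = 2!·0!·2!/5! = 1/30
Racah Σ t=1..1: t=1:−1/1 = -1/1
⇒ 3j(1 2 1; 0 0 0)² = 2/15, sgn +1
(m-triple is (0,0,0) — same symbol as above.)
4πI² = N·(3j₀)²·(3jₘ)² = 4/5
I = +1·√(0.8/4π) = 0.25231325

0.252313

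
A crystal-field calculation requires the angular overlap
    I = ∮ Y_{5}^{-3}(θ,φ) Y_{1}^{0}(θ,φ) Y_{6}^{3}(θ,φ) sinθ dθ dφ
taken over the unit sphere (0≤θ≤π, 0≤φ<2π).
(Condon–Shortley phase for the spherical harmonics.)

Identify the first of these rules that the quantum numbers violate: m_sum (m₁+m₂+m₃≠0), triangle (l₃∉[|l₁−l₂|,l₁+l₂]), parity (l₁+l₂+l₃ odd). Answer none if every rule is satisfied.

none

Σmᵢ = 0  ✓
l₃∈[|l₁−l₂|,l₁+l₂]=[4,6], have l₃=6  ✓
Σlᵢ = 12 ⇒ even  ✓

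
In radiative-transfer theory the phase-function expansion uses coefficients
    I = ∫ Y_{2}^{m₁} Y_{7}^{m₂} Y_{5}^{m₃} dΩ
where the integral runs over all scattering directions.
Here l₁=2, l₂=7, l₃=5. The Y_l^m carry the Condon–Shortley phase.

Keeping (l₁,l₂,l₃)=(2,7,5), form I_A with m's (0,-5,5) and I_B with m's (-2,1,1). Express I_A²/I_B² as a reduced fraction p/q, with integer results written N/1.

Shared (l₁,l₂,l₃)=(2,7,5): N and (l;000)² cancel in I_A²/I_B².
A: Δ = 4!·0!·10!/15! = 1/15015; Racah Σ t=2..2: t=2:+1/14515200 = 1/14515200; ⇒ 3j(2 7 5; 0 -5 5)² = 2/455, sgn +1
B: Δ = 4!·0!·10!/15! = 1/15015; Racah Σ t=4..4: t=4:+1/414720 = 1/414720; ⇒ 3j(2 7 5; -2 1 1)² = 2/429, sgn +1
I_A²/I_B² = (2/455)/(2/429) = 33/35

33/35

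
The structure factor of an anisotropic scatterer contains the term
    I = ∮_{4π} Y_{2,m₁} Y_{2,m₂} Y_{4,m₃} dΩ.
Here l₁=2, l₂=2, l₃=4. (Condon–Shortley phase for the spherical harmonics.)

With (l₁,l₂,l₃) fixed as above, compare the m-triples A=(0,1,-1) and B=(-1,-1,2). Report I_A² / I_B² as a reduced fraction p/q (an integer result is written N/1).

Shared (l₁,l₂,l₃)=(2,2,4): N and (l;000)² cancel in I_A²/I_B².
A: Δ = 0!·4!·4!/9! = 1/630; Racah Σ t=0..0: t=0:+1/24 = 1/24; ⇒ 3j(2 2 4; 0 1 -1)² = 1/21, sgn -1
B: Δ = 0!·4!·4!/9! = 1/630; Racah Σ t=0..0: t=0:+1/36 = 1/36; ⇒ 3j(2 2 4; -1 -1 2)² = 4/63, sgn +1
I_A²/I_B² = (1/21)/(4/63) = 3/4

3/4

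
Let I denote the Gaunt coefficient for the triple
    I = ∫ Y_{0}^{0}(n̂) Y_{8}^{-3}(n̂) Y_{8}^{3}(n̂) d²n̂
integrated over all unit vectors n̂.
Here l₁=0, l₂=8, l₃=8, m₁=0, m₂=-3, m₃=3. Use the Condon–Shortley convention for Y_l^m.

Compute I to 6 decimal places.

m-sum 0 ✓  L=16 even ✓  8≤8≤8 ✓
Π(2lᵢ+1) = 1×17×17 = 289
triangle coeff Δ(0,8,8) = 1/17
Σ_t [0,0]: t=0:+1/1625702400 = 1/1625702400
(3j)²=1/17 [(0 8 8; 0 0 0)], sign=+1
Σ_t [0,0]: t=0:+1/4790016000 = 1/4790016000
(3j)²=1/17 [(0 8 8; 0 -3 3)], sign=-1
⇒ 4πI² = 1/1
I = (-1)√(1/1/(4π)) = -0.28209479

-0.282095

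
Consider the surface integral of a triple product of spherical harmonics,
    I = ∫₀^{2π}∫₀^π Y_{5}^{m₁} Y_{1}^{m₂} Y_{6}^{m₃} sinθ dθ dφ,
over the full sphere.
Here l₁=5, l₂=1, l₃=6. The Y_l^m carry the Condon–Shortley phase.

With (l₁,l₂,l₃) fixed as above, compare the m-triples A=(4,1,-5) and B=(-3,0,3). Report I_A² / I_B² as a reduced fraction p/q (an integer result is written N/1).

55/27

Shared (l₁,l₂,l₃)=(5,1,6): N and (l;000)² cancel in I_A²/I_B².
A: Δ = 0!·10!·2!/13! = 1/858; Racah Σ t=0..0: t=0:+1/725760 = 1/725760; ⇒ 3j(5 1 6; 4 1 -5)² = 5/78, sgn -1
B: Δ = 0!·10!·2!/13! = 1/858; Racah Σ t=0..0: t=0:+1/80640 = 1/80640; ⇒ 3j(5 1 6; -3 0 3)² = 9/286, sgn -1
I_A²/I_B² = (5/78)/(9/286) = 55/27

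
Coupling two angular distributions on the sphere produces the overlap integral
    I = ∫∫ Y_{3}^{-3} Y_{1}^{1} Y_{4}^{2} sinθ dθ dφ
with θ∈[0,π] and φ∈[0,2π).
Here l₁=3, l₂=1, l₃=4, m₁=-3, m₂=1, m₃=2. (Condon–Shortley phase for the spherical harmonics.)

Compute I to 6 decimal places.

Rules hold: Σm=0, L=8 even, 2≤4≤4.
N = 7·3·9 = 189
Δ = 0!·6!·2!/9! = 1/252
Racah Σ t=0..0: t=0:+1/36 = 1/36
⇒ 3j(3 1 4; 0 0 0)² = 4/63, sgn +1
Racah Σ t=0..0: t=0:+1/1440 = 1/1440
⇒ 3j(3 1 4; -3 1 2)² = 1/252, sgn +1
4πI² = N·(3j₀)²·(3jₘ)² = 1/21
I = +1·√(0.047619/4π) = 0.06155813

0.061558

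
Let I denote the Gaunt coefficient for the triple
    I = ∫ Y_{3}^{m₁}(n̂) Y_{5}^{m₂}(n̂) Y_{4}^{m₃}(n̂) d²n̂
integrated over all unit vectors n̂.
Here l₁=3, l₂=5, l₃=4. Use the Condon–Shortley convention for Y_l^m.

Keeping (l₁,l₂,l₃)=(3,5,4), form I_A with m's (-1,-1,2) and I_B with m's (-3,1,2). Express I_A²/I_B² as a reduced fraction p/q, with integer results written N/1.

Shared (l₁,l₂,l₃)=(3,5,4): N and (l;000)² cancel in I_A²/I_B².
A: Δ = 4!·2!·6!/13! = 1/180180; Racah Σ t=2..4: t=2:+1/384 t=3:−1/720 t=4:+1/34560 = 43/34560; ⇒ 3j(3 5 4; -1 -1 2)² = 1849/180180, sgn +1
B: Δ = 4!·2!·6!/13! = 1/180180; Racah Σ t=4..4: t=4:+1/2304 = 1/2304; ⇒ 3j(3 5 4; -3 1 2)² = 75/4004, sgn +1
I_A²/I_B² = (1849/180180)/(75/4004) = 1849/3375

1849/3375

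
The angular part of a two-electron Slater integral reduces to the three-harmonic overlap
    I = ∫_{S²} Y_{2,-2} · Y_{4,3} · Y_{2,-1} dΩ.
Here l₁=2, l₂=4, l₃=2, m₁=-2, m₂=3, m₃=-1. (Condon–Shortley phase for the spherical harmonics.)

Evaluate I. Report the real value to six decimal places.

-0.238414

m-sum 0 ✓  L=8 even ✓  2≤2≤6 ✓
Π(2lᵢ+1) = 5×9×5 = 225
triangle coeff Δ(2,4,2) = 1/630
Σ_t [2,2]: t=2:+1/16 = 1/16
(3j)²=2/35 [(2 4 2; 0 0 0)], sign=+1
Σ_t [4,4]: t=4:+1/144 = 1/144
(3j)²=1/18 [(2 4 2; -2 3 -1)], sign=-1
⇒ 4πI² = 5/7
I = (-1)√(5/7/(4π)) = -0.23841361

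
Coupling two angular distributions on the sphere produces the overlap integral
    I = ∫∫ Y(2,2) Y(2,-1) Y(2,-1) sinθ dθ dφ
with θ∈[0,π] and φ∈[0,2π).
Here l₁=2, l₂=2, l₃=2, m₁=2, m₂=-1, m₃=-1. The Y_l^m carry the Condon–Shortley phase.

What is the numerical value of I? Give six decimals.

Rules hold: Σm=0, L=6 even, 0≤2≤4.
N = 5·5·5 = 125
Δ = 2!·2!·2!/7! = 1/630
Racah Σ t=0..2: t=0:+1/8 t=1:−1/1 t=2:+1/8 = -3/4
⇒ 3j(2 2 2; 0 0 0)² = 2/35, sgn -1
Racah Σ t=0..0: t=0:+1/4 = 1/4
⇒ 3j(2 2 2; 2 -1 -1)² = 3/35, sgn -1
4πI² = N·(3j₀)²·(3jₘ)² = 30/49
I = +1·√(0.612245/4π) = 0.22072812

0.220728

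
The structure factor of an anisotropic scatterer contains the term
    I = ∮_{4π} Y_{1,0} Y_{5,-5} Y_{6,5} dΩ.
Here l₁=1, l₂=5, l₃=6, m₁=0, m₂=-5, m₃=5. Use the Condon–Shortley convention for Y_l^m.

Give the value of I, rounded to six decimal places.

-0.135514

Checks pass: Σm=0; 12 even; l₃=6∈[4,6].
(2·1+1)(2·5+1)(2·6+1) = 429
Δ: 0! 2! 10! / 13! → 1/858
sum: t=0:+1/14400 = 1/14400
3j²(1 5 6; 0 0 0) = Δ·Π!·Σ² = 6/143  (sign +1)
sum: t=0:+1/3628800 = 1/3628800
3j²(1 5 6; 0 -5 5) = Δ·Π!·Σ² = 1/78  (sign -1)
combine: 4πI² = 429·6/143·1/78 = 3/13
take √, sign -1: I = -0.13551395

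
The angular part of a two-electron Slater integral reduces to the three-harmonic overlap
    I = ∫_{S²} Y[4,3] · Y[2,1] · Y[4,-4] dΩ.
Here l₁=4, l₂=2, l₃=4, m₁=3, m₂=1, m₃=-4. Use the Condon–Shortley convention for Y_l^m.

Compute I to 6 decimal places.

m-sum 0 ✓  L=10 even ✓  2≤4≤6 ✓
Π(2lᵢ+1) = 9×5×9 = 405
triangle coeff Δ(4,2,4) = 1/13860
Σ_t [0,2]: t=0:+1/192 t=1:−1/36 t=2:+1/192 = -5/288
(3j)²=20/693 [(4 2 4; 0 0 0)], sign=-1
Σ_t [1,1]: t=1:−1/1440 = -1/1440
(3j)²=7/165 [(4 2 4; 3 1 -4)], sign=-1
⇒ 4πI² = 60/121
I = (+1)√(60/121/(4π)) = 0.19864517

0.198645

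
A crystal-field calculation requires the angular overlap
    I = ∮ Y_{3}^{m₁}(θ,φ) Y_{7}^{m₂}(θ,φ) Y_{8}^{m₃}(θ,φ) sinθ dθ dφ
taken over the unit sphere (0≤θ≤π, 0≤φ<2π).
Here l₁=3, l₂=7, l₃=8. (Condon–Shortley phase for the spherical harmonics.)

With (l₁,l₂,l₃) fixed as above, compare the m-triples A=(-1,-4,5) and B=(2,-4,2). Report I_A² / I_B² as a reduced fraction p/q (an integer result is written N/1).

l's match ⇒ only the (l;m) 3-j factors differ between A and B.
A: triangle coeff Δ(3,7,8) = 1/5290740; Σ_t [0,2]: t=0:+1/104509440 t=1:−1/43545600 t=2:+1/319334400 = -59/5748019200; (3j)²=3481/406980 [(3 7 8; -1 -4 5)], sign=+1
B: triangle coeff Δ(3,7,8) = 1/5290740; Σ_t [0,1]: t=0:+1/26127360 t=1:−1/174182400 = 17/522547200; (3j)²=935/62244 [(3 7 8; 2 -4 2)], sign=+1
I_A²/I_B² = (3481/406980)/(935/62244) = 45253/79475

45253/79475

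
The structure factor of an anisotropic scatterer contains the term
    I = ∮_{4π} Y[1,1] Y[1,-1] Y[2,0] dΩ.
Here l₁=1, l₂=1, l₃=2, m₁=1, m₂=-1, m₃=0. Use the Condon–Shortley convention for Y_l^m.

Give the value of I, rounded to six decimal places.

0.126157

Checks pass: Σm=0; 4 even; l₃=2∈[0,2].
(2·1+1)(2·1+1)(2·2+1) = 45
Δ: 0! 2! 2! / 5! → 1/30
sum: t=0:+1/1 = 1/1
3j²(1 1 2; 0 0 0) = Δ·Π!·Σ² = 2/15  (sign +1)
sum: t=0:+1/4 = 1/4
3j²(1 1 2; 1 -1 0) = Δ·Π!·Σ² = 1/30  (sign +1)
combine: 4πI² = 45·2/15·1/30 = 1/5
take √, sign +1: I = 0.12615663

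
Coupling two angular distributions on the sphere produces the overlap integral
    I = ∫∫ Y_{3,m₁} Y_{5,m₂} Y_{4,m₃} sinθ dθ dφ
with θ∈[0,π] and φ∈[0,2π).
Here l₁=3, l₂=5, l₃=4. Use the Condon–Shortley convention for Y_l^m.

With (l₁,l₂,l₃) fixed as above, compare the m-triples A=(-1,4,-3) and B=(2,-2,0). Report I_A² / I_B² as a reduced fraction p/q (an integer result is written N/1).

21/50

l's match ⇒ only the (l;m) 3-j factors differ between A and B.
A: triangle coeff Δ(3,5,4) = 1/180180; Σ_t [3,4]: t=3:−1/4320 t=4:+1/5760 = -1/17280; (3j)²=7/4290 [(3 5 4; -1 4 -3)], sign=+1
B: triangle coeff Δ(3,5,4) = 1/180180; Σ_t [0,1]: t=0:+1/864 t=1:−1/576 = -1/1728; (3j)²=5/1287 [(3 5 4; 2 -2 0)], sign=-1
I_A²/I_B² = (7/4290)/(5/1287) = 21/50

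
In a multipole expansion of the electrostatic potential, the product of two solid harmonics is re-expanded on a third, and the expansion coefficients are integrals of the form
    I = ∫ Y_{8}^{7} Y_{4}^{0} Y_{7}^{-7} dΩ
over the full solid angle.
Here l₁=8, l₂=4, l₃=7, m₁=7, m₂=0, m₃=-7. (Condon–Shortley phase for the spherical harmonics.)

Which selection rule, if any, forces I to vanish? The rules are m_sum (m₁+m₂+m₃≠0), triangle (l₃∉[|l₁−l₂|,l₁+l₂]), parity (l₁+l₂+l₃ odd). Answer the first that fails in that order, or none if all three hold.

m₁+m₂+m₃ = 7 + 0 − 7 = 0  ✓
triangle: |8−4|=4 ≤ l₃=7 ≤ 8+4=12  ✓
parity: l₁+l₂+l₃ = 19 is odd  ✗

parity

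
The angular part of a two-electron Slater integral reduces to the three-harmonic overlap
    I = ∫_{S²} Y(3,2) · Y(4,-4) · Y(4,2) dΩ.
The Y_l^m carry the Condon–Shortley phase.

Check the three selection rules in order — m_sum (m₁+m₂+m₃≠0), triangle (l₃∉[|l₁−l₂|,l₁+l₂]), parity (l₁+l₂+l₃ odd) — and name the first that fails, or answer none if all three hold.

parity

m₁+m₂+m₃ = 2 − 4 + 2 = 0  ✓
triangle: |3−4|=1 ≤ l₃=4 ≤ 3+4=7  ✓
parity: l₁+l₂+l₃ = 11 is odd  ✗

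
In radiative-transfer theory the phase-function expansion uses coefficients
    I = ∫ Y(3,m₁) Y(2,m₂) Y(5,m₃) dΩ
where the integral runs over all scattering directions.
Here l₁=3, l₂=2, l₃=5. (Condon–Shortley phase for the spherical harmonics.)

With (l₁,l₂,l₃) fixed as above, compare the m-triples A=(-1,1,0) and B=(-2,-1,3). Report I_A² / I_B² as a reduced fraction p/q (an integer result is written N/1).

Shared (l₁,l₂,l₃)=(3,2,5): N and (l;000)² cancel in I_A²/I_B².
A: Δ = 0!·6!·4!/11! = 1/2310; Racah Σ t=0..0: t=0:+1/288 = 1/288; ⇒ 3j(3 2 5; -1 1 0)² = 5/231, sgn -1
B: Δ = 0!·6!·4!/11! = 1/2310; Racah Σ t=0..0: t=0:+1/720 = 1/720; ⇒ 3j(3 2 5; -2 -1 3)² = 8/165, sgn +1
I_A²/I_B² = (5/231)/(8/165) = 25/56

25/56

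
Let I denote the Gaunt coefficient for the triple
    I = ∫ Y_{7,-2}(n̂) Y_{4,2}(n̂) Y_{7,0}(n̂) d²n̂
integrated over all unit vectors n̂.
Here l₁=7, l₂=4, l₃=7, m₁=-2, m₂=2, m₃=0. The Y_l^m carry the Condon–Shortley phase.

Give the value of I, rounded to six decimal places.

-0.112312

m-sum 0 ✓  L=18 even ✓  3≤7≤11 ✓
Π(2lᵢ+1) = 15×9×15 = 2025
triangle coeff Δ(7,4,7) = 1/58198140
Σ_t [0,4]: t=0:+1/17418240 t=1:−1/622080 t=2:+1/230400 t=3:−1/622080 t=4:+1/17418240 = 1/806400
(3j)²=2268/230945 [(7 4 7; 0 0 0)], sign=-1
Σ_t [2,4]: t=2:+1/2903040 t=3:−1/622080 t=4:+1/1382400 = -47/87091200
(3j)²=2209/277134 [(7 4 7; -2 2 0)], sign=+1
⇒ 4πI² = 338175810/2133423721
I = (-1)√(338175810/2133423721/(4π)) = -0.11231242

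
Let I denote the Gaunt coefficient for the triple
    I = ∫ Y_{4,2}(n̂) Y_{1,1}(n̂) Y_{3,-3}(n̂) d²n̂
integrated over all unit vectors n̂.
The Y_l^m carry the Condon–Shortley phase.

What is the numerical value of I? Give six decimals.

m-sum 0 ✓  L=8 even ✓  3≤3≤5 ✓
Π(2lᵢ+1) = 9×3×7 = 189
triangle coeff Δ(4,1,3) = 1/252
Σ_t [1,1]: t=1:−1/36 = -1/36
(3j)²=4/63 [(4 1 3; 0 0 0)], sign=+1
Σ_t [2,2]: t=2:+1/1440 = 1/1440
(3j)²=1/252 [(4 1 3; 2 1 -3)], sign=+1
⇒ 4πI² = 1/21
I = (+1)√(1/21/(4π)) = 0.06155813

0.061558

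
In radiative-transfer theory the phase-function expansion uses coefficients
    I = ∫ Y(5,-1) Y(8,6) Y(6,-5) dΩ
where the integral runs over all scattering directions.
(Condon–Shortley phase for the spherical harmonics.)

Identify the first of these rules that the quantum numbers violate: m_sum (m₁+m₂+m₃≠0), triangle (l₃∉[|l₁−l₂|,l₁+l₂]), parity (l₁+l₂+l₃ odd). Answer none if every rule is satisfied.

m₁+m₂+m₃ = -1 + 6 − 5 = 0  ✓
triangle: |5−8|=3 ≤ l₃=6 ≤ 5+8=13  ✓
parity: l₁+l₂+l₃ = 19 is odd  ✗

parity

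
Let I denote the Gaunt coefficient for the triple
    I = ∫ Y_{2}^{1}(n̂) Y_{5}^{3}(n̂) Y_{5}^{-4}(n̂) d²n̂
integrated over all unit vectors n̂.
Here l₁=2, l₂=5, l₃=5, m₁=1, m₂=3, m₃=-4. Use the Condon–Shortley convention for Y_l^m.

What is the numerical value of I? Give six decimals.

m-sum 0 ✓  L=12 even ✓  3≤5≤7 ✓
Π(2lᵢ+1) = 5×11×11 = 605
triangle coeff Δ(2,5,5) = 1/38610
Σ_t [0,2]: t=0:+1/2880 t=1:−1/576 t=2:+1/2880 = -1/960
(3j)²=10/429 [(2 5 5; 0 0 0)], sign=+1
Σ_t [0,1]: t=0:+1/80640 t=1:−1/10080 = -1/11520
(3j)²=49/1430 [(2 5 5; 1 3 -4)], sign=+1
⇒ 4πI² = 245/507
I = (+1)√(245/507/(4π)) = 0.19609844

0.196098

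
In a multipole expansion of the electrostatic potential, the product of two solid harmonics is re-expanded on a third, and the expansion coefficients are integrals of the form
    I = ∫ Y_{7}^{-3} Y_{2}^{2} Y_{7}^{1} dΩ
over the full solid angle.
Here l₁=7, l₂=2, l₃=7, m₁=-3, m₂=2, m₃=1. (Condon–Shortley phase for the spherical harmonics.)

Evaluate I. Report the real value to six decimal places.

0.181642

Rules hold: Σm=0, L=16 even, 5≤7≤9.
N = 15·5·15 = 1125
Δ = 2!·12!·2!/17! = 1/185640
Racah Σ t=0..2: t=0:+1/2419200 t=1:−1/518400 t=2:+1/2419200 = -1/907200
⇒ 3j(7 2 7; 0 0 0)² = 56/3315, sgn +1
Racah Σ t=2..2: t=2:+1/3870720 = 1/3870720
⇒ 3j(7 2 7; -3 2 1)² = 135/6188, sgn +1
4πI² = N·(3j₀)²·(3jₘ)² = 20250/48841
I = +1·√(0.414611/4π) = 0.18164160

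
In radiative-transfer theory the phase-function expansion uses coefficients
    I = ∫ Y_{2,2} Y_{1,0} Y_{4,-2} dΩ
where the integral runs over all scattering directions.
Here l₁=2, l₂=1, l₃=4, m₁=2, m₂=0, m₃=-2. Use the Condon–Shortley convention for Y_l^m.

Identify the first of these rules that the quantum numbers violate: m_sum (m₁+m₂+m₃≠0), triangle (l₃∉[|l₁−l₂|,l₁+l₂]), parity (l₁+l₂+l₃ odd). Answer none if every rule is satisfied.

Σmᵢ = 0  ✓
l₃∈[|l₁−l₂|,l₁+l₂]=[1,3], have l₃=4  ✗
Σlᵢ = 7 ⇒ odd

triangle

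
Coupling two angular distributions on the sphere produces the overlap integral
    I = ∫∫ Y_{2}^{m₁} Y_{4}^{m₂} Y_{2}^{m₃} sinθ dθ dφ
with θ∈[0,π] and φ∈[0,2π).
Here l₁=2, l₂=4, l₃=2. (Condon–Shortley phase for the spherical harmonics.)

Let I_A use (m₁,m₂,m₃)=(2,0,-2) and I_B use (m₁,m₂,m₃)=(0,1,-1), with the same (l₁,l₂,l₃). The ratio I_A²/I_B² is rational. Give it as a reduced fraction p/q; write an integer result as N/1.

l's match ⇒ only the (l;m) 3-j factors differ between A and B.
A: triangle coeff Δ(2,4,2) = 1/630; Σ_t [0,0]: t=0:+1/576 = 1/576; (3j)²=1/630 [(2 4 2; 2 0 -2)], sign=+1
B: triangle coeff Δ(2,4,2) = 1/630; Σ_t [2,2]: t=2:+1/24 = 1/24; (3j)²=1/21 [(2 4 2; 0 1 -1)], sign=-1
I_A²/I_B² = (1/630)/(1/21) = 1/30

1/30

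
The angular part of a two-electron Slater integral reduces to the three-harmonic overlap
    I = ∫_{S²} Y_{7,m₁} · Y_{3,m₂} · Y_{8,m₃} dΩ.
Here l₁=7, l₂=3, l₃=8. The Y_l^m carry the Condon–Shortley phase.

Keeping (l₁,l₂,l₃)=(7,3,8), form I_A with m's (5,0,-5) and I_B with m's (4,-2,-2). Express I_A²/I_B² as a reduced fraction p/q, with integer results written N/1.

37479/79475

l's match ⇒ only the (l;m) 3-j factors differ between A and B.
A: triangle coeff Δ(7,3,8) = 1/5290740; Σ_t [0,2]: t=0:+1/87091200 t=1:−1/159667200 t=2:+1/5748019200 = 31/5748019200; (3j)²=961/135660 [(7 3 8; 5 0 -5)], sign=-1
B: triangle coeff Δ(7,3,8) = 1/5290740; Σ_t [0,1]: t=0:+1/26127360 t=1:−1/174182400 = 17/522547200; (3j)²=935/62244 [(7 3 8; 4 -2 -2)], sign=+1
I_A²/I_B² = (961/135660)/(935/62244) = 37479/79475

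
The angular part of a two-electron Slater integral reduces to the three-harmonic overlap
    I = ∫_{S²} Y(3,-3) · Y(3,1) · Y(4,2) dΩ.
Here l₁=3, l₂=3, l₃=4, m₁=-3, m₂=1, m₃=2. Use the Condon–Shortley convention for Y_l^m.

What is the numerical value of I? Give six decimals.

Checks pass: Σm=0; 10 even; l₃=4∈[0,6].
(2·3+1)(2·3+1)(2·4+1) = 441
Δ: 2! 4! 4! / 11! → 1/34650
sum: t=0:+1/72 t=1:−1/16 t=2:+1/72 = -5/144
3j²(3 3 4; 0 0 0) = Δ·Π!·Σ² = 2/77  (sign -1)
sum: t=2:+1/192 = 1/192
3j²(3 3 4; -3 1 2) = Δ·Π!·Σ² = 3/77  (sign +1)
combine: 4πI² = 441·2/77·3/77 = 54/121
take √, sign -1: I = -0.18845135

-0.188451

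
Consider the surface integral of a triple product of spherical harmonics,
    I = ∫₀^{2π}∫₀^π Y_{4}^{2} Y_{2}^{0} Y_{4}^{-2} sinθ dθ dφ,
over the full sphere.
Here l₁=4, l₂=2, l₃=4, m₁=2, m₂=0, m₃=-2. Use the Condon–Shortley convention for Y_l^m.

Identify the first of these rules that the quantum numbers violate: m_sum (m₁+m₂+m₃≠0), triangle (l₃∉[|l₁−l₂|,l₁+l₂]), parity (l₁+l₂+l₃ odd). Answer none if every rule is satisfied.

none

m₁+m₂+m₃ = 2 + 0 − 2 = 0  ✓
triangle: |4−2|=2 ≤ l₃=4 ≤ 4+2=6  ✓
parity: l₁+l₂+l₃ = 10 is even  ✓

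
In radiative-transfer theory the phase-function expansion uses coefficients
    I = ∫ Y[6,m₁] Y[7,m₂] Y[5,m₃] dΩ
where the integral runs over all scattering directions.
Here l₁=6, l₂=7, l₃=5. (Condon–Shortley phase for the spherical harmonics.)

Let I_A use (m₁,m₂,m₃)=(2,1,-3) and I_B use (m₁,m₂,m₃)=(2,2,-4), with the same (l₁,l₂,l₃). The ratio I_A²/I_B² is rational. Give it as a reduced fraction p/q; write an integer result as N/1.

3/49

Shared (l₁,l₂,l₃)=(6,7,5): N and (l;000)² cancel in I_A²/I_B².
A: Δ = 8!·4!·6!/19! = 1/174594420; Racah Σ t=2..4: t=2:+1/4147200 t=3:−1/518400 t=4:+1/663552 = -1/5529600; ⇒ 3j(6 7 5; 2 1 -3)² = 98/230945, sgn -1
B: Δ = 8!·4!·6!/19! = 1/174594420; Racah Σ t=3..4: t=3:−1/3110400 t=4:+1/1658880 = 7/24883200; ⇒ 3j(6 7 5; 2 2 -4)² = 4802/692835, sgn -1
I_A²/I_B² = (98/230945)/(4802/692835) = 3/49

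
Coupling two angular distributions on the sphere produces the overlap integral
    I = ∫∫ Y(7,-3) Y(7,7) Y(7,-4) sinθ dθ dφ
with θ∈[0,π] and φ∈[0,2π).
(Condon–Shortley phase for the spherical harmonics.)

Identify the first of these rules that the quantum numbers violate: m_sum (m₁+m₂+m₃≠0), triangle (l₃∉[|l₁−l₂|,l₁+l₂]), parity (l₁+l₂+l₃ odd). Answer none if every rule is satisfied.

azimuthal sum: -3 + 7 − 4 = 0  ✓
0 ≤ 7 ≤ 14 (triangle on l)  ✓
L = 7 + 7 + 7 = 21 (odd)  ✗

parity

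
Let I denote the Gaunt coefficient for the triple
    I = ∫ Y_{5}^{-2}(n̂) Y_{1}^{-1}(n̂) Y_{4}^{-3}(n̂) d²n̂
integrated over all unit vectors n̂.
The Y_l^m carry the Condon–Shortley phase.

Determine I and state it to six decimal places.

0.000000

-2 − 1 − 3 = -6 ≠ 0: azimuthal integral kills it; I = 0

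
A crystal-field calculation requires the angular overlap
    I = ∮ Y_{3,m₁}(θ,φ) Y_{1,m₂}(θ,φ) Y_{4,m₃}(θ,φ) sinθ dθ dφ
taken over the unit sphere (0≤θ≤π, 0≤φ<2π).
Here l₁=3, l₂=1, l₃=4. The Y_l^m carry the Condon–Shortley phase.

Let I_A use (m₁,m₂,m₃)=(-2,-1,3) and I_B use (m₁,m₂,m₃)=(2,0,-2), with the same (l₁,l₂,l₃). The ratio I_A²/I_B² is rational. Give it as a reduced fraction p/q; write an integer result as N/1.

l's match ⇒ only the (l;m) 3-j factors differ between A and B.
A: triangle coeff Δ(3,1,4) = 1/252; Σ_t [0,0]: t=0:+1/240 = 1/240; (3j)²=1/12 [(3 1 4; -2 -1 3)], sign=-1
B: triangle coeff Δ(3,1,4) = 1/252; Σ_t [0,0]: t=0:+1/120 = 1/120; (3j)²=1/21 [(3 1 4; 2 0 -2)], sign=+1
I_A²/I_B² = (1/12)/(1/21) = 7/4

7/4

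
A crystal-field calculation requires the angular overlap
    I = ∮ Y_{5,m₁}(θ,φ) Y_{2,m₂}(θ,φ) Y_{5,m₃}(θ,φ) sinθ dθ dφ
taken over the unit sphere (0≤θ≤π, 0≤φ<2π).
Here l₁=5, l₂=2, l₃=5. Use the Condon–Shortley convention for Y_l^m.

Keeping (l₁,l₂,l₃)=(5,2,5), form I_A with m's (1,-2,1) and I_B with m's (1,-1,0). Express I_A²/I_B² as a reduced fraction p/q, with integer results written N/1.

Shared (l₁,l₂,l₃)=(5,2,5): N and (l;000)² cancel in I_A²/I_B².
A: Δ = 2!·8!·2!/13! = 1/38610; Racah Σ t=0..0: t=0:+1/2304 = 1/2304; ⇒ 3j(5 2 5; 1 -2 1)² = 5/143, sgn +1
B: Δ = 2!·8!·2!/13! = 1/38610; Racah Σ t=0..1: t=0:+1/1152 t=1:−1/1440 = 1/5760; ⇒ 3j(5 2 5; 1 -1 0)² = 1/858, sgn -1
I_A²/I_B² = (5/143)/(1/858) = 30/1

30/1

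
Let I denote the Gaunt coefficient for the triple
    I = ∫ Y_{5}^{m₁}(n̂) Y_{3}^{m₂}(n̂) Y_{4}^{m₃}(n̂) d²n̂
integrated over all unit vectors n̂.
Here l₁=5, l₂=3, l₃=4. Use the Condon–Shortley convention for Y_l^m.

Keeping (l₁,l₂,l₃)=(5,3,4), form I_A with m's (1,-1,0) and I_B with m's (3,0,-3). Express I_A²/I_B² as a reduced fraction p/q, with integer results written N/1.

605/882

Same 5,3,4: normalisation and zero-m 3j drop out of the ratio.
A: Δ: 4! 6! 2! / 13! → 1/180180; sum: t=0:+1/2304 t=1:−1/216 t=2:+1/384 = -11/6912; 3j²(5 3 4; 1 -1 0) = Δ·Π!·Σ² = 11/1638  (sign -1)
B: Δ: 4! 6! 2! / 13! → 1/180180; sum: t=1:−1/1440 t=2:+1/2880 = -1/2880; 3j²(5 3 4; 3 0 -3) = Δ·Π!·Σ² = 7/715  (sign +1)
I_A²/I_B² = (11/1638)/(7/715) = 605/882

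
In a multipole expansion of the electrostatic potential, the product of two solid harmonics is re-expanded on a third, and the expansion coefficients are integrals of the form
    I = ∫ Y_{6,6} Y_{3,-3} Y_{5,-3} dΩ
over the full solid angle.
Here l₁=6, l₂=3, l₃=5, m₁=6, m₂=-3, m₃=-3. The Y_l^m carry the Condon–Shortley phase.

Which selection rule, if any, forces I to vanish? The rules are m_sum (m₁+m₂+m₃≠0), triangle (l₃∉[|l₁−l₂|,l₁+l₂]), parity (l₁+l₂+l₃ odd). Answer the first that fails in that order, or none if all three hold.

none

m₁+m₂+m₃ = 6 − 3 − 3 = 0  ✓
triangle: |6−3|=3 ≤ l₃=5 ≤ 6+3=9  ✓
parity: l₁+l₂+l₃ = 14 is even  ✓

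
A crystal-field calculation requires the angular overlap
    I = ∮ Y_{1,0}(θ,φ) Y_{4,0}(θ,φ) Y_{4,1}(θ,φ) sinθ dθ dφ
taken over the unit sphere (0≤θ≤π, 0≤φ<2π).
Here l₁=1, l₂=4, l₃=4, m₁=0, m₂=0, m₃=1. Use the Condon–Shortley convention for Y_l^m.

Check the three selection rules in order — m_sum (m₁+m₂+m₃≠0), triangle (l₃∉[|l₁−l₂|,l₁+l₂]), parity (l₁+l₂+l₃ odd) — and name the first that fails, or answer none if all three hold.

m_sum

m₁+m₂+m₃ = 0 + 0 + 1 = 1  ✗
triangle: |1−4|=3 ≤ l₃=4 ≤ 1+4=5
parity: l₁+l₂+l₃ = 9 is odd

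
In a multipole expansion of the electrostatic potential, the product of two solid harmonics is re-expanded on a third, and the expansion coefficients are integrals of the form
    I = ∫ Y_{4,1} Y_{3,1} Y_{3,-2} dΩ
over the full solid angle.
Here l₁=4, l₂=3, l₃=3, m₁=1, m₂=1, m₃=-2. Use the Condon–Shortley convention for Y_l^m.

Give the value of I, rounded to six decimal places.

0.145070

Rules hold: Σm=0, L=10 even, 1≤3≤7.
N = 9·7·7 = 441
Δ = 4!·4!·2!/11! = 1/34650
Racah Σ t=1..3: t=1:−1/72 t=2:+1/16 t=3:−1/72 = 5/144
⇒ 3j(4 3 3; 0 0 0)² = 2/77, sgn -1
Racah Σ t=2..3: t=2:+1/48 t=3:−1/144 = 1/72
⇒ 3j(4 3 3; 1 1 -2)² = 16/693, sgn -1
4πI² = N·(3j₀)²·(3jₘ)² = 32/121
I = +1·√(0.264463/4π) = 0.14506992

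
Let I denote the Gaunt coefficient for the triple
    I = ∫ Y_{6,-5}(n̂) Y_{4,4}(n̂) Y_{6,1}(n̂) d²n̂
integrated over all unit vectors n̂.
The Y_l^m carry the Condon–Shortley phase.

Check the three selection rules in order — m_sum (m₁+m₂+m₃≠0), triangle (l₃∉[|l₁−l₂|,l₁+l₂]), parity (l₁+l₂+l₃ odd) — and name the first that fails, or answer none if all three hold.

none

Σmᵢ = 0  ✓
l₃∈[|l₁−l₂|,l₁+l₂]=[2,10], have l₃=6  ✓
Σlᵢ = 16 ⇒ even  ✓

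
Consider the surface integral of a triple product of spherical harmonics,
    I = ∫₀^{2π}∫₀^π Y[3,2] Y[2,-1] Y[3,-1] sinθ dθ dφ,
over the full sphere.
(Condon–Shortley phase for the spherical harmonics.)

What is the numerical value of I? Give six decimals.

0.162868

m-sum 0 ✓  L=8 even ✓  1≤3≤5 ✓
Π(2lᵢ+1) = 7×5×7 = 245
triangle coeff Δ(3,2,3) = 1/3780
Σ_t [0,2]: t=0:+1/24 t=1:−1/4 t=2:+1/24 = -1/6
(3j)²=4/105 [(3 2 3; 0 0 0)], sign=+1
Σ_t [0,1]: t=0:+1/12 t=1:−1/48 = 1/16
(3j)²=1/28 [(3 2 3; 2 -1 -1)], sign=+1
⇒ 4πI² = 1/3
I = (+1)√(1/3/(4π)) = 0.16286750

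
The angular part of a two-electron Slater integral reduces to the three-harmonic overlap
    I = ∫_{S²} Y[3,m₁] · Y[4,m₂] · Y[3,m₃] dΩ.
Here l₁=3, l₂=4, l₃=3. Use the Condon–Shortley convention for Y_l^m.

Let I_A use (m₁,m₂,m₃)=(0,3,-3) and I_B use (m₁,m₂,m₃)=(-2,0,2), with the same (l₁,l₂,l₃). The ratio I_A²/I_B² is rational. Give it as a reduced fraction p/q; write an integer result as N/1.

Same 3,4,3: normalisation and zero-m 3j drop out of the ratio.
A: Δ: 4! 2! 4! / 11! → 1/34650; sum: t=3:−1/288 = -1/288; 3j²(3 4 3; 0 3 -3) = Δ·Π!·Σ² = 1/22  (sign -1)
B: Δ: 4! 2! 4! / 11! → 1/34650; sum: t=3:−1/72 t=4:+1/576 = -7/576; 3j²(3 4 3; -2 0 2) = Δ·Π!·Σ² = 7/198  (sign +1)
I_A²/I_B² = (1/22)/(7/198) = 9/7

9/7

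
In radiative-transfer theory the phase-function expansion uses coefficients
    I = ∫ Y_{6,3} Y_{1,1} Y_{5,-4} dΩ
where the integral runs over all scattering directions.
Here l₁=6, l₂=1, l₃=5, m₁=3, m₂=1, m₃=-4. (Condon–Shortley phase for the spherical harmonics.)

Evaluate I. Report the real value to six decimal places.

-0.070770

Checks pass: Σm=0; 12 even; l₃=5∈[5,7].
(2·6+1)(2·1+1)(2·5+1) = 429
Δ: 2! 10! 0! / 13! → 1/858
sum: t=1:−1/14400 = -1/14400
3j²(6 1 5; 0 0 0) = Δ·Π!·Σ² = 6/143  (sign +1)
sum: t=2:+1/725760 = 1/725760
3j²(6 1 5; 3 1 -4) = Δ·Π!·Σ² = 1/286  (sign -1)
combine: 4πI² = 429·6/143·1/286 = 9/143
take √, sign -1: I = -0.07076985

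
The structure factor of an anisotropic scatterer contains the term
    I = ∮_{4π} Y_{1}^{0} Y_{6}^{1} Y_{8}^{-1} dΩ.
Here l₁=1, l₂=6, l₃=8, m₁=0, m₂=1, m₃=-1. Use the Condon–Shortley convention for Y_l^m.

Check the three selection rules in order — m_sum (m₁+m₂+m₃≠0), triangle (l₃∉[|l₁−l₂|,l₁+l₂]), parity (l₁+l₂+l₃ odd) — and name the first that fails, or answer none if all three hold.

azimuthal sum: 0 + 1 − 1 = 0  ✓
5 ≤ 8 ≤ 7 (triangle on l)  ✗
L = 1 + 6 + 8 = 15 (odd)

triangle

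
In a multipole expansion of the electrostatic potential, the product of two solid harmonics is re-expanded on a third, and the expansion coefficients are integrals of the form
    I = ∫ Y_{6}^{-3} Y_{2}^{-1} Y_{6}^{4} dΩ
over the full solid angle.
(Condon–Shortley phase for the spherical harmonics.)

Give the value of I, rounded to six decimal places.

Rules hold: Σm=0, L=14 even, 4≤6≤8.
N = 13·5·13 = 845
Δ = 2!·10!·2!/15! = 1/90090
Racah Σ t=0..2: t=0:+1/69120 t=1:−1/14400 t=2:+1/69120 = -7/172800
⇒ 3j(6 2 6; 0 0 0)² = 14/715, sgn -1
Racah Σ t=0..1: t=0:+1/725760 t=1:−1/161280 = -1/207360
⇒ 3j(6 2 6; -3 -1 4)² = 7/286, sgn -1
4πI² = N·(3j₀)²·(3jₘ)² = 49/121
I = +1·√(0.404959/4π) = 0.17951487

0.179515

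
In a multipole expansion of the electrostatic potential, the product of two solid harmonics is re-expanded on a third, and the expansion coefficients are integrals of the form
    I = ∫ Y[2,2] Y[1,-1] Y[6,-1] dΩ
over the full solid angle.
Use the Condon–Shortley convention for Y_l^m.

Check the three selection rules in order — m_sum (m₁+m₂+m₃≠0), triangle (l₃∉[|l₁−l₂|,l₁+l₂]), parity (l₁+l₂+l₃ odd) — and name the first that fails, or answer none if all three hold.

Σmᵢ = 0  ✓
l₃∈[|l₁−l₂|,l₁+l₂]=[1,3], have l₃=6  ✗
Σlᵢ = 9 ⇒ odd

triangle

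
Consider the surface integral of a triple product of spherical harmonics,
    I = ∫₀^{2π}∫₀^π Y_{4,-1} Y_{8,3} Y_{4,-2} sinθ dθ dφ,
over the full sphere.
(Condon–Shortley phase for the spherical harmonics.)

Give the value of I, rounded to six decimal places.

-0.227643

m-sum 0 ✓  L=16 even ✓  4≤4≤12 ✓
Π(2lᵢ+1) = 9×17×9 = 1377
triangle coeff Δ(4,8,4) = 1/218790
Σ_t [4,4]: t=4:+1/331776 = 1/331776
(3j)²=490/21879 [(4 8 4; 0 0 0)], sign=+1
Σ_t [5,5]: t=5:−1/1036800 = -1/1036800
(3j)²=14/663 [(4 8 4; -1 3 -2)], sign=-1
⇒ 4πI² = 20580/31603
I = (-1)√(20580/31603/(4π)) = -0.22764263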